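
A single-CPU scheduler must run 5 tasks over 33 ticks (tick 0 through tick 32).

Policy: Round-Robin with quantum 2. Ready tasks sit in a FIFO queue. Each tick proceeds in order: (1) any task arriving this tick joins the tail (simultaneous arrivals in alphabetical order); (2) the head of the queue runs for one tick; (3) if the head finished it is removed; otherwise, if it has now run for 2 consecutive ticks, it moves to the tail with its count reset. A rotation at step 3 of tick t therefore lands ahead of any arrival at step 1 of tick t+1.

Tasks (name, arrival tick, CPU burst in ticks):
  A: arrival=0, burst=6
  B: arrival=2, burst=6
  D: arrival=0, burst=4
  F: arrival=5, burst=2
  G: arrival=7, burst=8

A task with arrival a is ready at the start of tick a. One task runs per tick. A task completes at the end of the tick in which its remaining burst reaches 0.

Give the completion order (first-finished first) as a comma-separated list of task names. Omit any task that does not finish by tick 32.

t=0: queue=[A,D] q_used=0 → run A
t=1: queue=[A,D] q_used=1 → run A
t=2: queue=[D,A,B] q_used=0 → run D
t=3: queue=[D,A,B] q_used=1 → run D
t=4: queue=[A,B,D] q_used=0 → run A
t=5: queue=[A,B,D,F] q_used=1 → run A
t=6: queue=[B,D,F,A] q_used=0 → run B
t=7: queue=[B,D,F,A,G] q_used=1 → run B
t=8: queue=[D,F,A,G,B] q_used=0 → run D
t=9: queue=[D,F,A,G,B] q_used=1 → run D
t=10: queue=[F,A,G,B] q_used=0 → run F
t=11: queue=[F,A,G,B] q_used=1 → run F
t=12: queue=[A,G,B] q_used=0 → run A
t=13: queue=[A,G,B] q_used=1 → run A
t=14: queue=[G,B] q_used=0 → run G
t=15: queue=[G,B] q_used=1 → run G
t=16: queue=[B,G] q_used=0 → run B
t=17: queue=[B,G] q_used=1 → run B
t=18: queue=[G,B] q_used=0 → run G
t=19: queue=[G,B] q_used=1 → run G
t=20: queue=[B,G] q_used=0 → run B
t=21: queue=[B,G] q_used=1 → run B
t=22: queue=[G] q_used=0 → run G
t=23: queue=[G] q_used=1 → run G
t=24: queue=[G] q_used=0 → run G
t=25: queue=[G] q_used=1 → run G
t=26: (idle)
t=27: (idle)
t=28: (idle)
t=29: (idle)
t=30: (idle)
t=31: (idle)
t=32: (idle)

completion order = D, F, A, B, G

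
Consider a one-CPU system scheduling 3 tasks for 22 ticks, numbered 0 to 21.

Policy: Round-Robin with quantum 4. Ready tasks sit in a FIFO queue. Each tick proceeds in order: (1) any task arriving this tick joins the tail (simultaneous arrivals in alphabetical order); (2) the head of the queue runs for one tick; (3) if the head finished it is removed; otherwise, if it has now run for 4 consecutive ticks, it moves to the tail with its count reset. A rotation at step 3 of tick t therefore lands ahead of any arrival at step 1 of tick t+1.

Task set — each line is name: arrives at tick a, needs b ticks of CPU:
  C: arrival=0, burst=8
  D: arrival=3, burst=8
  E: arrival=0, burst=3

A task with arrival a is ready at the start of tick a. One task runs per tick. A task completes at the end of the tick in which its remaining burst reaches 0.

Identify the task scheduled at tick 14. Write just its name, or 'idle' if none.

t=0: queue=[C,E] q_used=0 → run C
t=1: queue=[C,E] q_used=1 → run C
t=2: queue=[C,E] q_used=2 → run C
t=3: queue=[C,E,D] q_used=3 → run C
t=4: queue=[E,D,C] q_used=0 → run E
t=5: queue=[E,D,C] q_used=1 → run E
t=6: queue=[E,D,C] q_used=2 → run E
t=7: queue=[D,C] q_used=0 → run D
t=8: queue=[D,C] q_used=1 → run D
t=9: queue=[D,C] q_used=2 → run D
t=10: queue=[D,C] q_used=3 → run D
t=11: queue=[C,D] q_used=0 → run C
t=12: queue=[C,D] q_used=1 → run C
t=13: queue=[C,D] q_used=2 → run C
t=14: queue=[C,D] q_used=3 → run C
t=15: queue=[D] q_used=0 → run D
t=16: queue=[D] q_used=1 → run D
t=17: queue=[D] q_used=2 → run D
t=18: queue=[D] q_used=3 → run D
t=19: (idle)
t=20: (idle)
t=21: (idle)

running at tick 14 = C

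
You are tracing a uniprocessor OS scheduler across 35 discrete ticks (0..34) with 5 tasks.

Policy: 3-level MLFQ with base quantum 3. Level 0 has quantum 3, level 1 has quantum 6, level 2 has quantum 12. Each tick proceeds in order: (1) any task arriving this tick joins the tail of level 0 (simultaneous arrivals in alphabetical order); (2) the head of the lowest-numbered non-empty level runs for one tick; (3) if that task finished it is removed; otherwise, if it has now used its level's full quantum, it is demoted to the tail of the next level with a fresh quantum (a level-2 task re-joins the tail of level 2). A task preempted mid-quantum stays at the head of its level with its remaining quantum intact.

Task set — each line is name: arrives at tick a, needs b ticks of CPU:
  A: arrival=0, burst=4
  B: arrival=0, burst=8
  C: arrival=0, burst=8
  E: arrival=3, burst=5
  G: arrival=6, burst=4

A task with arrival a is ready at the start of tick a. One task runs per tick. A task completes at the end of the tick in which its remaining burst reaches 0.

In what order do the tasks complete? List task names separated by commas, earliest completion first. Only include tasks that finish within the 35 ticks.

t=0: L0/L1/L2 = ABC/-/- → run A
t=1: L0/L1/L2 = ABC/-/- → run A
t=2: L0/L1/L2 = ABC/-/- → run A
t=3: L0/L1/L2 = BCE/A/- → run B
t=4: L0/L1/L2 = BCE/A/- → run B
t=5: L0/L1/L2 = BCE/A/- → run B
t=6: L0/L1/L2 = CEG/AB/- → run C
t=7: L0/L1/L2 = CEG/AB/- → run C
t=8: L0/L1/L2 = CEG/AB/- → run C
t=9: L0/L1/L2 = EG/ABC/- → run E
t=10: L0/L1/L2 = EG/ABC/- → run E
t=11: L0/L1/L2 = EG/ABC/- → run E
t=12: L0/L1/L2 = G/ABCE/- → run G
t=13: L0/L1/L2 = G/ABCE/- → run G
t=14: L0/L1/L2 = G/ABCE/- → run G
t=15: L0/L1/L2 = -/ABCEG/- → run A
t=16: L0/L1/L2 = -/BCEG/- → run B
t=17: L0/L1/L2 = -/BCEG/- → run B
t=18: L0/L1/L2 = -/BCEG/- → run B
t=19: L0/L1/L2 = -/BCEG/- → run B
t=20: L0/L1/L2 = -/BCEG/- → run B
t=21: L0/L1/L2 = -/CEG/- → run C
t=22: L0/L1/L2 = -/CEG/- → run C
t=23: L0/L1/L2 = -/CEG/- → run C
t=24: L0/L1/L2 = -/CEG/- → run C
t=25: L0/L1/L2 = -/CEG/- → run C
t=26: L0/L1/L2 = -/EG/- → run E
t=27: L0/L1/L2 = -/EG/- → run E
t=28: L0/L1/L2 = -/G/- → run G
t=29: (idle)
t=30: (idle)
t=31: (idle)
t=32: (idle)
t=33: (idle)
t=34: (idle)

completion order = A, B, C, E, G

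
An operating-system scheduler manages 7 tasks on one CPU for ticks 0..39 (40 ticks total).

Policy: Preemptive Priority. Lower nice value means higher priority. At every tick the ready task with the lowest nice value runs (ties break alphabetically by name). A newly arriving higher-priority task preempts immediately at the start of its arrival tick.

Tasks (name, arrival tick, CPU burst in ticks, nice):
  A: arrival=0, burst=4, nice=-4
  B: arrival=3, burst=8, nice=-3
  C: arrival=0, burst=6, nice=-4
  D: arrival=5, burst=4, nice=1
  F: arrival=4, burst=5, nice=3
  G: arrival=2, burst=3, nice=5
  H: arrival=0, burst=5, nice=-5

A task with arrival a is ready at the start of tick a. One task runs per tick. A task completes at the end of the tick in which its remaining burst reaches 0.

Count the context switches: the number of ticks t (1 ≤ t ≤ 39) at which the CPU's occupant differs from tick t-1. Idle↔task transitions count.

t=0: ready={A,C,H} → run H
t=1: ready={A,C,H} → run H
t=2: ready={A,C,G,H} → run H
t=3: ready={A,B,C,G,H} → run H
t=4: ready={A,B,C,F,G,H} → run H
t=5: ready={A,B,C,D,F,G} → run A
t=6: ready={A,B,C,D,F,G} → run A
t=7: ready={A,B,C,D,F,G} → run A
t=8: ready={A,B,C,D,F,G} → run A
t=9: ready={B,C,D,F,G} → run C
t=10: ready={B,C,D,F,G} → run C
t=11: ready={B,C,D,F,G} → run C
t=12: ready={B,C,D,F,G} → run C
t=13: ready={B,C,D,F,G} → run C
t=14: ready={B,C,D,F,G} → run C
t=15: ready={B,D,F,G} → run B
t=16: ready={B,D,F,G} → run B
t=17: ready={B,D,F,G} → run B
t=18: ready={B,D,F,G} → run B
t=19: ready={B,D,F,G} → run B
t=20: ready={B,D,F,G} → run B
t=21: ready={B,D,F,G} → run B
t=22: ready={B,D,F,G} → run B
t=23: ready={D,F,G} → run D
t=24: ready={D,F,G} → run D
t=25: ready={D,F,G} → run D
t=26: ready={D,F,G} → run D
t=27: ready={F,G} → run F
t=28: ready={F,G} → run F
t=29: ready={F,G} → run F
t=30: ready={F,G} → run F
t=31: ready={F,G} → run F
t=32: ready={G} → run G
t=33: ready={G} → run G
t=34: ready={G} → run G
t=35: (idle)
t=36: (idle)
t=37: (idle)
t=38: (idle)
t=39: (idle)

context switches = 7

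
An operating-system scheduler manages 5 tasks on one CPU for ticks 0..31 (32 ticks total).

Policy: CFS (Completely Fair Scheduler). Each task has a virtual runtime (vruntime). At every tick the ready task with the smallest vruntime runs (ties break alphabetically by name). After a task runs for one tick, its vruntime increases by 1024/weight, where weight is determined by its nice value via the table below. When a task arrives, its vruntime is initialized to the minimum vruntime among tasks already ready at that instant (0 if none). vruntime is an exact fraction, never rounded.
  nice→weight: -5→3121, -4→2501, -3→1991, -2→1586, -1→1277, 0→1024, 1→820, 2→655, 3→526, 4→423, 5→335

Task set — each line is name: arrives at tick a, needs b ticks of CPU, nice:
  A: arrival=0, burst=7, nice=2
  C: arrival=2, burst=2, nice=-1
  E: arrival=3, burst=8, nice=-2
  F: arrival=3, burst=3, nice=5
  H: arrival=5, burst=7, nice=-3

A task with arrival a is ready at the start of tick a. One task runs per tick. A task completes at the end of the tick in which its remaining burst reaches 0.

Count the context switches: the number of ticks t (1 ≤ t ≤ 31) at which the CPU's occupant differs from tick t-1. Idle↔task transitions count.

context switches = 21

t=0: vr[A=0] → run A
t=1: vr[A=1024/655] → run A
t=2: vr[A=2048/655 C=2048/655] → run A
t=3: vr[A=3072/655 C=2048/655 E=2048/655 F=2048/655] → run C
t=4: vr[A=3072/655 C=3286016/836435 E=2048/655 F=2048/655] → run E
t=5: vr[A=3072/655 C=3286016/836435 E=1959424/519415 F=2048/655 H=2048/655] → run F
t=6: vr[A=3072/655 C=3286016/836435 E=1959424/519415 F=54272/8777 H=2048/655] → run H
t=7: vr[A=3072/655 C=3286016/836435 E=1959424/519415 F=54272/8777 H=4748288/1304105] → run H
t=8: vr[A=3072/655 C=3286016/836435 E=1959424/519415 F=54272/8777 H=5419008/1304105] → run E
t=9: vr[A=3072/655 C=3286016/836435 E=2294784/519415 F=54272/8777 H=5419008/1304105] → run C
t=10: vr[A=3072/655 E=2294784/519415 F=54272/8777 H=5419008/1304105] → run H
t=11: vr[A=3072/655 E=2294784/519415 F=54272/8777 H=6089728/1304105] → run E
t=12: vr[A=3072/655 E=2630144/519415 F=54272/8777 H=6089728/1304105] → run H
t=13: vr[A=3072/655 E=2630144/519415 F=54272/8777 H=6760448/1304105] → run A
t=14: vr[A=4096/655 E=2630144/519415 F=54272/8777 H=6760448/1304105] → run E
t=15: vr[A=4096/655 E=2965504/519415 F=54272/8777 H=6760448/1304105] → run H
t=16: vr[A=4096/655 E=2965504/519415 F=54272/8777 H=7431168/1304105] → run H
t=17: vr[A=4096/655 E=2965504/519415 F=54272/8777 H=8101888/1304105] → run E
t=18: vr[A=4096/655 E=3300864/519415 F=54272/8777 H=8101888/1304105] → run F
t=19: vr[A=4096/655 E=3300864/519415 F=405504/43885 H=8101888/1304105] → run H
t=20: vr[A=4096/655 E=3300864/519415 F=405504/43885] → run A
t=21: vr[A=1024/131 E=3300864/519415 F=405504/43885] → run E
t=22: vr[A=1024/131 E=3636224/519415 F=405504/43885] → run E
t=23: vr[A=1024/131 E=3971584/519415 F=405504/43885] → run E
t=24: vr[A=1024/131 F=405504/43885] → run A
t=25: vr[A=6144/655 F=405504/43885] → run F
t=26: vr[A=6144/655] → run A
t=27: (idle)
t=28: (idle)
t=29: (idle)
t=30: (idle)
t=31: (idle)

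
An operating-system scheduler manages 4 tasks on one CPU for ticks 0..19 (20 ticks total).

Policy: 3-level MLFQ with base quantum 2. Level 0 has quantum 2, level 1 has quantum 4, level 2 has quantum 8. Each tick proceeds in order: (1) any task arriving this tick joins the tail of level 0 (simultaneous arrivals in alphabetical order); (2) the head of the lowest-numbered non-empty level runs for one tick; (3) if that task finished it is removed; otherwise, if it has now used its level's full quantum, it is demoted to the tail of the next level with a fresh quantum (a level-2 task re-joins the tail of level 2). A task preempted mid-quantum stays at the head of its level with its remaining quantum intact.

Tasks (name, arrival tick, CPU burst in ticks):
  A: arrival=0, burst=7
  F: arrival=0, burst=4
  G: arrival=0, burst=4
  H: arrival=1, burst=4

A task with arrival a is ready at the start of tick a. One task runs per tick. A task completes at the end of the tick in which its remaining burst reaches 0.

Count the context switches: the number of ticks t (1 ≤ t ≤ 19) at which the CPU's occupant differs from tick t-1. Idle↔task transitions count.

context switches = 9

t=0: L0/L1/L2 = AFG/-/- → run A
t=1: L0/L1/L2 = AFGH/-/- → run A
t=2: L0/L1/L2 = FGH/A/- → run F
t=3: L0/L1/L2 = FGH/A/- → run F
t=4: L0/L1/L2 = GH/AF/- → run G
t=5: L0/L1/L2 = GH/AF/- → run G
t=6: L0/L1/L2 = H/AFG/- → run H
t=7: L0/L1/L2 = H/AFG/- → run H
t=8: L0/L1/L2 = -/AFGH/- → run A
t=9: L0/L1/L2 = -/AFGH/- → run A
t=10: L0/L1/L2 = -/AFGH/- → run A
t=11: L0/L1/L2 = -/AFGH/- → run A
t=12: L0/L1/L2 = -/FGH/A → run F
t=13: L0/L1/L2 = -/FGH/A → run F
t=14: L0/L1/L2 = -/GH/A → run G
t=15: L0/L1/L2 = -/GH/A → run G
t=16: L0/L1/L2 = -/H/A → run H
t=17: L0/L1/L2 = -/H/A → run H
t=18: L0/L1/L2 = -/-/A → run A
t=19: (idle)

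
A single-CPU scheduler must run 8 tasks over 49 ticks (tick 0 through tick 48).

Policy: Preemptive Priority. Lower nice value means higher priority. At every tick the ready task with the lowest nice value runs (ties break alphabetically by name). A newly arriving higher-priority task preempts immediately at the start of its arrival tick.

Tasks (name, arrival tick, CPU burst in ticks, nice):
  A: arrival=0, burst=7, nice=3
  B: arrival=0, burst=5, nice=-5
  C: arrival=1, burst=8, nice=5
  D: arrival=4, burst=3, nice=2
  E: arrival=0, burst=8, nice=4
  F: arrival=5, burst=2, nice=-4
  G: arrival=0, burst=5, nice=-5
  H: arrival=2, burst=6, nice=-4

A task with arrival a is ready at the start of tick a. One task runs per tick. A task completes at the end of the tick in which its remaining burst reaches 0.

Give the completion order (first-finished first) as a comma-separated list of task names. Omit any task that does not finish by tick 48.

t=0: ready={A,B,E,G} → run B
t=1: ready={A,B,C,E,G} → run B
t=2: ready={A,B,C,E,G,H} → run B
t=3: ready={A,B,C,E,G,H} → run B
t=4: ready={A,B,C,D,E,G,H} → run B
t=5: ready={A,C,D,E,F,G,H} → run G
t=6: ready={A,C,D,E,F,G,H} → run G
t=7: ready={A,C,D,E,F,G,H} → run G
t=8: ready={A,C,D,E,F,G,H} → run G
t=9: ready={A,C,D,E,F,G,H} → run G
t=10: ready={A,C,D,E,F,H} → run F
t=11: ready={A,C,D,E,F,H} → run F
t=12: ready={A,C,D,E,H} → run H
t=13: ready={A,C,D,E,H} → run H
t=14: ready={A,C,D,E,H} → run H
t=15: ready={A,C,D,E,H} → run H
t=16: ready={A,C,D,E,H} → run H
t=17: ready={A,C,D,E,H} → run H
t=18: ready={A,C,D,E} → run D
t=19: ready={A,C,D,E} → run D
t=20: ready={A,C,D,E} → run D
t=21: ready={A,C,E} → run A
t=22: ready={A,C,E} → run A
t=23: ready={A,C,E} → run A
t=24: ready={A,C,E} → run A
t=25: ready={A,C,E} → run A
t=26: ready={A,C,E} → run A
t=27: ready={A,C,E} → run A
t=28: ready={C,E} → run E
t=29: ready={C,E} → run E
t=30: ready={C,E} → run E
t=31: ready={C,E} → run E
t=32: ready={C,E} → run E
t=33: ready={C,E} → run E
t=34: ready={C,E} → run E
t=35: ready={C,E} → run E
t=36: ready={C} → run C
t=37: ready={C} → run C
t=38: ready={C} → run C
t=39: ready={C} → run C
t=40: ready={C} → run C
t=41: ready={C} → run C
t=42: ready={C} → run C
t=43: ready={C} → run C
t=44: (idle)
t=45: (idle)
t=46: (idle)
t=47: (idle)
t=48: (idle)

completion order = B, G, F, H, D, A, E, C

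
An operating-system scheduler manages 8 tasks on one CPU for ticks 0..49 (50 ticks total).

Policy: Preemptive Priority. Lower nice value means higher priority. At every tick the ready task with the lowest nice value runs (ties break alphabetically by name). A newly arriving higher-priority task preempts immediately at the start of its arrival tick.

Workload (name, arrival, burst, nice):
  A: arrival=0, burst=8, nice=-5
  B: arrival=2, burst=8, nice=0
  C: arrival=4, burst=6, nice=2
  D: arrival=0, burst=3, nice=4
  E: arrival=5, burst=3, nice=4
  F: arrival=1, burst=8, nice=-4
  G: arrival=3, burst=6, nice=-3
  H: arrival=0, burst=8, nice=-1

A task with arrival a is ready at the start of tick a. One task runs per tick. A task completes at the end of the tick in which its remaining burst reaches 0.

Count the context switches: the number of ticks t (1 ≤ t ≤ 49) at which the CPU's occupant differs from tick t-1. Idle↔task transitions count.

context switches = 7

t=0: ready={A,D,H} → run A
t=1: ready={A,D,F,H} → run A
t=2: ready={A,B,D,F,H} → run A
t=3: ready={A,B,D,F,G,H} → run A
t=4: ready={A,B,C,D,F,G,H} → run A
t=5: ready={A,B,C,D,E,F,G,H} → run A
t=6: ready={A,B,C,D,E,F,G,H} → run A
t=7: ready={A,B,C,D,E,F,G,H} → run A
t=8: ready={B,C,D,E,F,G,H} → run F
t=9: ready={B,C,D,E,F,G,H} → run F
t=10: ready={B,C,D,E,F,G,H} → run F
t=11: ready={B,C,D,E,F,G,H} → run F
t=12: ready={B,C,D,E,F,G,H} → run F
t=13: ready={B,C,D,E,F,G,H} → run F
t=14: ready={B,C,D,E,F,G,H} → run F
t=15: ready={B,C,D,E,F,G,H} → run F
t=16: ready={B,C,D,E,G,H} → run G
t=17: ready={B,C,D,E,G,H} → run G
t=18: ready={B,C,D,E,G,H} → run G
t=19: ready={B,C,D,E,G,H} → run G
t=20: ready={B,C,D,E,G,H} → run G
t=21: ready={B,C,D,E,G,H} → run G
t=22: ready={B,C,D,E,H} → run H
t=23: ready={B,C,D,E,H} → run H
t=24: ready={B,C,D,E,H} → run H
t=25: ready={B,C,D,E,H} → run H
t=26: ready={B,C,D,E,H} → run H
t=27: ready={B,C,D,E,H} → run H
t=28: ready={B,C,D,E,H} → run H
t=29: ready={B,C,D,E,H} → run H
t=30: ready={B,C,D,E} → run B
t=31: ready={B,C,D,E} → run B
t=32: ready={B,C,D,E} → run B
t=33: ready={B,C,D,E} → run B
t=34: ready={B,C,D,E} → run B
t=35: ready={B,C,D,E} → run B
t=36: ready={B,C,D,E} → run B
t=37: ready={B,C,D,E} → run B
t=38: ready={C,D,E} → run C
t=39: ready={C,D,E} → run C
t=40: ready={C,D,E} → run C
t=41: ready={C,D,E} → run C
t=42: ready={C,D,E} → run C
t=43: ready={C,D,E} → run C
t=44: ready={D,E} → run D
t=45: ready={D,E} → run D
t=46: ready={D,E} → run D
t=47: ready={E} → run E
t=48: ready={E} → run E
t=49: ready={E} → run E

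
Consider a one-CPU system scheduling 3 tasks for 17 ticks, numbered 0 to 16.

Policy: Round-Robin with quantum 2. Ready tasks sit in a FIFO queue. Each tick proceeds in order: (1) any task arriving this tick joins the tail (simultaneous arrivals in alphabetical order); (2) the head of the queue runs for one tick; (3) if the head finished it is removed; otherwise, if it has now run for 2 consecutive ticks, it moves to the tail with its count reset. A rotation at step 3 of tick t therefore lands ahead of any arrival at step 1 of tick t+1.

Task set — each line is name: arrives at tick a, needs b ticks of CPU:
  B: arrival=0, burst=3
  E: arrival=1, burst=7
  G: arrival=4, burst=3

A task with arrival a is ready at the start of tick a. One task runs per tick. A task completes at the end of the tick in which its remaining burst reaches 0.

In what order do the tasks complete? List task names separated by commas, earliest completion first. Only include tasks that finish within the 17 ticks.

completion order = B, G, E

t=0: queue=[B] q_used=0 → run B
t=1: queue=[B,E] q_used=1 → run B
t=2: queue=[E,B] q_used=0 → run E
t=3: queue=[E,B] q_used=1 → run E
t=4: queue=[B,E,G] q_used=0 → run B
t=5: queue=[E,G] q_used=0 → run E
t=6: queue=[E,G] q_used=1 → run E
t=7: queue=[G,E] q_used=0 → run G
t=8: queue=[G,E] q_used=1 → run G
t=9: queue=[E,G] q_used=0 → run E
t=10: queue=[E,G] q_used=1 → run E
t=11: queue=[G,E] q_used=0 → run G
t=12: queue=[E] q_used=0 → run E
t=13: (idle)
t=14: (idle)
t=15: (idle)
t=16: (idle)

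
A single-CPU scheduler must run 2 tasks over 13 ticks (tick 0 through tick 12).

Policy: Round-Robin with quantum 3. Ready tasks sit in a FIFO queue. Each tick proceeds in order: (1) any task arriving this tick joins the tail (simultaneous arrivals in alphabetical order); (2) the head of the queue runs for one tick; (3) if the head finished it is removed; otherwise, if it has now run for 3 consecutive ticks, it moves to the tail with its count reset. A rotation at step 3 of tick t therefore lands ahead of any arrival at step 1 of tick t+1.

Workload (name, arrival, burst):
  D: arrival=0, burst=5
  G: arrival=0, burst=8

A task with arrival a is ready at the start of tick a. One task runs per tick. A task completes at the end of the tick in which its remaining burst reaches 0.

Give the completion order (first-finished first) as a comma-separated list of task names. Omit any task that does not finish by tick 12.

t=0: queue=[D,G] q_used=0 → run D
t=1: queue=[D,G] q_used=1 → run D
t=2: queue=[D,G] q_used=2 → run D
t=3: queue=[G,D] q_used=0 → run G
t=4: queue=[G,D] q_used=1 → run G
t=5: queue=[G,D] q_used=2 → run G
t=6: queue=[D,G] q_used=0 → run D
t=7: queue=[D,G] q_used=1 → run D
t=8: queue=[G] q_used=0 → run G
t=9: queue=[G] q_used=1 → run G
t=10: queue=[G] q_used=2 → run G
t=11: queue=[G] q_used=0 → run G
t=12: queue=[G] q_used=1 → run G

completion order = D, G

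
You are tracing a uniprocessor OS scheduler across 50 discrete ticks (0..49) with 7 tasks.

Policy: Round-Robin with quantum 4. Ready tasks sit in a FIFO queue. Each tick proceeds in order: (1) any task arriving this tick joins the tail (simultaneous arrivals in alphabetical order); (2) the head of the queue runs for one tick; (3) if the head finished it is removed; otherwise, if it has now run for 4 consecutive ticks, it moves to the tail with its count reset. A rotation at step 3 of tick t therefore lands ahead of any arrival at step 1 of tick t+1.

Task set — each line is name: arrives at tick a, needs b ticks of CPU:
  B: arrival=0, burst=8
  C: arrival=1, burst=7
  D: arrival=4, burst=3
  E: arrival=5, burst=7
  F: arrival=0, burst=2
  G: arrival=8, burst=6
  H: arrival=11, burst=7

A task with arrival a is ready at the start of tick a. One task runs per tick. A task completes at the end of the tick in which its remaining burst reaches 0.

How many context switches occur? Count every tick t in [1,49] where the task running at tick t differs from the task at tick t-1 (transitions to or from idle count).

context switches = 12

t=0: queue=[B,F] q_used=0 → run B
t=1: queue=[B,F,C] q_used=1 → run B
t=2: queue=[B,F,C] q_used=2 → run B
t=3: queue=[B,F,C] q_used=3 → run B
t=4: queue=[F,C,B,D] q_used=0 → run F
t=5: queue=[F,C,B,D,E] q_used=1 → run F
t=6: queue=[C,B,D,E] q_used=0 → run C
t=7: queue=[C,B,D,E] q_used=1 → run C
t=8: queue=[C,B,D,E,G] q_used=2 → run C
t=9: queue=[C,B,D,E,G] q_used=3 → run C
t=10: queue=[B,D,E,G,C] q_used=0 → run B
t=11: queue=[B,D,E,G,C,H] q_used=1 → run B
t=12: queue=[B,D,E,G,C,H] q_used=2 → run B
t=13: queue=[B,D,E,G,C,H] q_used=3 → run B
t=14: queue=[D,E,G,C,H] q_used=0 → run D
t=15: queue=[D,E,G,C,H] q_used=1 → run D
t=16: queue=[D,E,G,C,H] q_used=2 → run D
t=17: queue=[E,G,C,H] q_used=0 → run E
t=18: queue=[E,G,C,H] q_used=1 → run E
t=19: queue=[E,G,C,H] q_used=2 → run E
t=20: queue=[E,G,C,H] q_used=3 → run E
t=21: queue=[G,C,H,E] q_used=0 → run G
t=22: queue=[G,C,H,E] q_used=1 → run G
t=23: queue=[G,C,H,E] q_used=2 → run G
t=24: queue=[G,C,H,E] q_used=3 → run G
t=25: queue=[C,H,E,G] q_used=0 → run C
t=26: queue=[C,H,E,G] q_used=1 → run C
t=27: queue=[C,H,E,G] q_used=2 → run C
t=28: queue=[H,E,G] q_used=0 → run H
t=29: queue=[H,E,G] q_used=1 → run H
t=30: queue=[H,E,G] q_used=2 → run H
t=31: queue=[H,E,G] q_used=3 → run H
t=32: queue=[E,G,H] q_used=0 → run E
t=33: queue=[E,G,H] q_used=1 → run E
t=34: queue=[E,G,H] q_used=2 → run E
t=35: queue=[G,H] q_used=0 → run G
t=36: queue=[G,H] q_used=1 → run G
t=37: queue=[H] q_used=0 → run H
t=38: queue=[H] q_used=1 → run H
t=39: queue=[H] q_used=2 → run H
t=40: (idle)
t=41: (idle)
t=42: (idle)
t=43: (idle)
t=44: (idle)
t=45: (idle)
t=46: (idle)
t=47: (idle)
t=48: (idle)
t=49: (idle)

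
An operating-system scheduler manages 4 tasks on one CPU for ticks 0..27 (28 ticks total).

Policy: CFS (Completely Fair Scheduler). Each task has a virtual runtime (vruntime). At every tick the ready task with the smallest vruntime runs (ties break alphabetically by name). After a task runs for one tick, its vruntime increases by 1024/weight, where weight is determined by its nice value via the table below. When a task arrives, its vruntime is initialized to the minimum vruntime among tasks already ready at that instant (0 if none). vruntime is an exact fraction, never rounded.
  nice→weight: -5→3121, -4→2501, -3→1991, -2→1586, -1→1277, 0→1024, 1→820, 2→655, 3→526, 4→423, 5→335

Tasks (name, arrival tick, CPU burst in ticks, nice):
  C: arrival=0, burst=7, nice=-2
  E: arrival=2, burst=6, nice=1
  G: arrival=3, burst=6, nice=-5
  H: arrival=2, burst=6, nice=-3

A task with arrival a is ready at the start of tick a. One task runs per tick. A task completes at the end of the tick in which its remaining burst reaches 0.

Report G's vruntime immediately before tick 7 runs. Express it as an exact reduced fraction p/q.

vruntime(G, start of tick 7) = 4819968/2474953

t=0: vr[C=0] → run C
t=1: vr[C=512/793] → run C
t=2: vr[C=1024/793 E=1024/793 H=1024/793] → run C
t=3: vr[C=1536/793 E=1024/793 G=1024/793 H=1024/793] → run E
t=4: vr[C=1536/793 E=412928/162565 G=1024/793 H=1024/793] → run G
t=5: vr[C=1536/793 E=412928/162565 G=4007936/2474953 H=1024/793] → run H
t=6: vr[C=1536/793 E=412928/162565 G=4007936/2474953 H=2850816/1578863] → run G
t=7: vr[C=1536/793 E=412928/162565 G=4819968/2474953 H=2850816/1578863] → run H
t=8: vr[C=1536/793 E=412928/162565 G=4819968/2474953 H=3662848/1578863] → run C
t=9: vr[C=2048/793 E=412928/162565 G=4819968/2474953 H=3662848/1578863] → run G
t=10: vr[C=2048/793 E=412928/162565 G=5632000/2474953 H=3662848/1578863] → run G
t=11: vr[C=2048/793 E=412928/162565 G=6444032/2474953 H=3662848/1578863] → run H
t=12: vr[C=2048/793 E=412928/162565 G=6444032/2474953 H=4474880/1578863] → run E
t=13: vr[C=2048/793 E=615936/162565 G=6444032/2474953 H=4474880/1578863] → run C
t=14: vr[C=2560/793 E=615936/162565 G=6444032/2474953 H=4474880/1578863] → run G
t=15: vr[C=2560/793 E=615936/162565 G=7256064/2474953 H=4474880/1578863] → run H
t=16: vr[C=2560/793 E=615936/162565 G=7256064/2474953 H=5286912/1578863] → run G
t=17: vr[C=2560/793 E=615936/162565 H=5286912/1578863] → run C
t=18: vr[C=3072/793 E=615936/162565 H=5286912/1578863] → run H
t=19: vr[C=3072/793 E=615936/162565 H=6098944/1578863] → run E
t=20: vr[C=3072/793 E=818944/162565 H=6098944/1578863] → run H
t=21: vr[C=3072/793 E=818944/162565] → run C
t=22: vr[E=818944/162565] → run E
t=23: vr[E=1021952/162565] → run E
t=24: vr[E=244992/32513] → run E
t=25: (idle)
t=26: (idle)
t=27: (idle)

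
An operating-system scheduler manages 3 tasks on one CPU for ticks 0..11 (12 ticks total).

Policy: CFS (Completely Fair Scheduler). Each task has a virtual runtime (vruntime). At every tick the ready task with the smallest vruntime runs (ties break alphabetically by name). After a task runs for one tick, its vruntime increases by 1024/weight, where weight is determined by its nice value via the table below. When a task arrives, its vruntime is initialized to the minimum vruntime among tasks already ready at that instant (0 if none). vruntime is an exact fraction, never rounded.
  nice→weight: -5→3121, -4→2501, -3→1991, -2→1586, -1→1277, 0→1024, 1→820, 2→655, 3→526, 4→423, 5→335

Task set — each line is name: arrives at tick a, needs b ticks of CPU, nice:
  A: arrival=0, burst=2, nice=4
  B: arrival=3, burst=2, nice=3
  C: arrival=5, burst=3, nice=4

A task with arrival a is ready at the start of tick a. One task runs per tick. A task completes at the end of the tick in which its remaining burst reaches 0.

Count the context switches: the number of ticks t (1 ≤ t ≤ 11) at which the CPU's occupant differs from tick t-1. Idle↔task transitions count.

context switches = 4

t=0: vr[A=0] → run A
t=1: vr[A=1024/423] → run A
t=2: (idle)
t=3: vr[B=0] → run B
t=4: vr[B=512/263] → run B
t=5: vr[C=0] → run C
t=6: vr[C=1024/423] → run C
t=7: vr[C=2048/423] → run C
t=8: (idle)
t=9: (idle)
t=10: (idle)
t=11: (idle)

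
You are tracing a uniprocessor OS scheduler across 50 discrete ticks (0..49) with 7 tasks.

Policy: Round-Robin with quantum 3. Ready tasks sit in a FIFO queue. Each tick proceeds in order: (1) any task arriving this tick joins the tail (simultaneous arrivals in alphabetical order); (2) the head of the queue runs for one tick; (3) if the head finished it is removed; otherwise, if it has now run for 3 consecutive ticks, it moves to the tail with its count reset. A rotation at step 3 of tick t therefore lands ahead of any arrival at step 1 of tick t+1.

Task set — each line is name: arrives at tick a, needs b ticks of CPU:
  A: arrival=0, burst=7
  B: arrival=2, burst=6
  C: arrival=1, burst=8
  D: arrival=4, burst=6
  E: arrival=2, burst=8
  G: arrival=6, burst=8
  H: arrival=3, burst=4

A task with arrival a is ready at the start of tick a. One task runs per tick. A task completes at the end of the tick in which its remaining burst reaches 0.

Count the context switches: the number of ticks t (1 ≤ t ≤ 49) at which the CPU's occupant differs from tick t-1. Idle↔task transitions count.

context switches = 18

t=0: queue=[A] q_used=0 → run A
t=1: queue=[A,C] q_used=1 → run A
t=2: queue=[A,C,B,E] q_used=2 → run A
t=3: queue=[C,B,E,A,H] q_used=0 → run C
t=4: queue=[C,B,E,A,H,D] q_used=1 → run C
t=5: queue=[C,B,E,A,H,D] q_used=2 → run C
t=6: queue=[B,E,A,H,D,C,G] q_used=0 → run B
t=7: queue=[B,E,A,H,D,C,G] q_used=1 → run B
t=8: queue=[B,E,A,H,D,C,G] q_used=2 → run B
t=9: queue=[E,A,H,D,C,G,B] q_used=0 → run E
t=10: queue=[E,A,H,D,C,G,B] q_used=1 → run E
t=11: queue=[E,A,H,D,C,G,B] q_used=2 → run E
t=12: queue=[A,H,D,C,G,B,E] q_used=0 → run A
t=13: queue=[A,H,D,C,G,B,E] q_used=1 → run A
t=14: queue=[A,H,D,C,G,B,E] q_used=2 → run A
t=15: queue=[H,D,C,G,B,E,A] q_used=0 → run H
t=16: queue=[H,D,C,G,B,E,A] q_used=1 → run H
t=17: queue=[H,D,C,G,B,E,A] q_used=2 → run H
t=18: queue=[D,C,G,B,E,A,H] q_used=0 → run D
t=19: queue=[D,C,G,B,E,A,H] q_used=1 → run D
t=20: queue=[D,C,G,B,E,A,H] q_used=2 → run D
t=21: queue=[C,G,B,E,A,H,D] q_used=0 → run C
t=22: queue=[C,G,B,E,A,H,D] q_used=1 → run C
t=23: queue=[C,G,B,E,A,H,D] q_used=2 → run C
t=24: queue=[G,B,E,A,H,D,C] q_used=0 → run G
t=25: queue=[G,B,E,A,H,D,C] q_used=1 → run G
t=26: queue=[G,B,E,A,H,D,C] q_used=2 → run G
t=27: queue=[B,E,A,H,D,C,G] q_used=0 → run B
t=28: queue=[B,E,A,H,D,C,G] q_used=1 → run B
t=29: queue=[B,E,A,H,D,C,G] q_used=2 → run B
t=30: queue=[E,A,H,D,C,G] q_used=0 → run E
t=31: queue=[E,A,H,D,C,G] q_used=1 → run E
t=32: queue=[E,A,H,D,C,G] q_used=2 → run E
t=33: queue=[A,H,D,C,G,E] q_used=0 → run A
t=34: queue=[H,D,C,G,E] q_used=0 → run H
t=35: queue=[D,C,G,E] q_used=0 → run D
t=36: queue=[D,C,G,E] q_used=1 → run D
t=37: queue=[D,C,G,E] q_used=2 → run D
t=38: queue=[C,G,E] q_used=0 → run C
t=39: queue=[C,G,E] q_used=1 → run C
t=40: queue=[G,E] q_used=0 → run G
t=41: queue=[G,E] q_used=1 → run G
t=42: queue=[G,E] q_used=2 → run G
t=43: queue=[E,G] q_used=0 → run E
t=44: queue=[E,G] q_used=1 → run E
t=45: queue=[G] q_used=0 → run G
t=46: queue=[G] q_used=1 → run G
t=47: (idle)
t=48: (idle)
t=49: (idle)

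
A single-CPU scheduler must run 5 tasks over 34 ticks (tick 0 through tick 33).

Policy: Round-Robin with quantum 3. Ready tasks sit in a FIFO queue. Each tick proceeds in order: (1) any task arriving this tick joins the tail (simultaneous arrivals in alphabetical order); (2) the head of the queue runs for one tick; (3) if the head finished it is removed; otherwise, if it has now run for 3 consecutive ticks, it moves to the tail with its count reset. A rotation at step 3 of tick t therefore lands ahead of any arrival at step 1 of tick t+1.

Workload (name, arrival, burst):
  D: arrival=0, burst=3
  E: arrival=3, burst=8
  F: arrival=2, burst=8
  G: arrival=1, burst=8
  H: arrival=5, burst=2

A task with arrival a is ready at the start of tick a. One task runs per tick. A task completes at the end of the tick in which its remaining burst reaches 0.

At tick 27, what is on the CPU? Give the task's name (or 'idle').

t=0: queue=[D] q_used=0 → run D
t=1: queue=[D,G] q_used=1 → run D
t=2: queue=[D,G,F] q_used=2 → run D
t=3: queue=[G,F,E] q_used=0 → run G
t=4: queue=[G,F,E] q_used=1 → run G
t=5: queue=[G,F,E,H] q_used=2 → run G
t=6: queue=[F,E,H,G] q_used=0 → run F
t=7: queue=[F,E,H,G] q_used=1 → run F
t=8: queue=[F,E,H,G] q_used=2 → run F
t=9: queue=[E,H,G,F] q_used=0 → run E
t=10: queue=[E,H,G,F] q_used=1 → run E
t=11: queue=[E,H,G,F] q_used=2 → run E
t=12: queue=[H,G,F,E] q_used=0 → run H
t=13: queue=[H,G,F,E] q_used=1 → run H
t=14: queue=[G,F,E] q_used=0 → run G
t=15: queue=[G,F,E] q_used=1 → run G
t=16: queue=[G,F,E] q_used=2 → run G
t=17: queue=[F,E,G] q_used=0 → run F
t=18: queue=[F,E,G] q_used=1 → run F
t=19: queue=[F,E,G] q_used=2 → run F
t=20: queue=[E,G,F] q_used=0 → run E
t=21: queue=[E,G,F] q_used=1 → run E
t=22: queue=[E,G,F] q_used=2 → run E
t=23: queue=[G,F,E] q_used=0 → run G
t=24: queue=[G,F,E] q_used=1 → run G
t=25: queue=[F,E] q_used=0 → run F
t=26: queue=[F,E] q_used=1 → run F
t=27: queue=[E] q_used=0 → run E
t=28: queue=[E] q_used=1 → run E
t=29: (idle)
t=30: (idle)
t=31: (idle)
t=32: (idle)
t=33: (idle)

running at tick 27 = E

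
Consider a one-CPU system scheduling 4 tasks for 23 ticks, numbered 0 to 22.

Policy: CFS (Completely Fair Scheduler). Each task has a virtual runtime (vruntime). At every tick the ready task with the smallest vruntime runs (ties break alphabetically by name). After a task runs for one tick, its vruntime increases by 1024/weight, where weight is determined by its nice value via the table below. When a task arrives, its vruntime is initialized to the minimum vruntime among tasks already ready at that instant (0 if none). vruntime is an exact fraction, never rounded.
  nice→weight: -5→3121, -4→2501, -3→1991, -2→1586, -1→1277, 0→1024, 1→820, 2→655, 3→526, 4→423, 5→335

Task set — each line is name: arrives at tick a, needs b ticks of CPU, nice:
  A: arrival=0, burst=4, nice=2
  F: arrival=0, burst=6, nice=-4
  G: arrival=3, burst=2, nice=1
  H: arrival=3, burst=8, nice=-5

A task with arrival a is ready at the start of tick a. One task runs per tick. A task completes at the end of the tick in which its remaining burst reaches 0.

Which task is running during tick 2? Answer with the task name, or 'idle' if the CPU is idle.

t=0: vr[A=0 F=0] → run A
t=1: vr[A=1024/655 F=0] → run F
t=2: vr[A=1024/655 F=1024/2501] → run F
t=3: vr[A=1024/655 F=2048/2501 G=2048/2501 H=2048/2501] → run F
t=4: vr[A=1024/655 F=3072/2501 G=2048/2501 H=2048/2501] → run G
t=5: vr[A=1024/655 F=3072/2501 G=25856/12505 H=2048/2501] → run H
t=6: vr[A=1024/655 F=3072/2501 G=25856/12505 H=8952832/7805621] → run H
t=7: vr[A=1024/655 F=3072/2501 G=25856/12505 H=11513856/7805621] → run F
t=8: vr[A=1024/655 F=4096/2501 G=25856/12505 H=11513856/7805621] → run H
t=9: vr[A=1024/655 F=4096/2501 G=25856/12505 H=14074880/7805621] → run A
t=10: vr[A=2048/655 F=4096/2501 G=25856/12505 H=14074880/7805621] → run F
t=11: vr[A=2048/655 F=5120/2501 G=25856/12505 H=14074880/7805621] → run H
t=12: vr[A=2048/655 F=5120/2501 G=25856/12505 H=16635904/7805621] → run F
t=13: vr[A=2048/655 G=25856/12505 H=16635904/7805621] → run G
t=14: vr[A=2048/655 H=16635904/7805621] → run H
t=15: vr[A=2048/655 H=19196928/7805621] → run H
t=16: vr[A=2048/655 H=21757952/7805621] → run H
t=17: vr[A=2048/655 H=24318976/7805621] → run H
t=18: vr[A=2048/655] → run A
t=19: vr[A=3072/655] → run A
t=20: (idle)
t=21: (idle)
t=22: (idle)

running at tick 2 = F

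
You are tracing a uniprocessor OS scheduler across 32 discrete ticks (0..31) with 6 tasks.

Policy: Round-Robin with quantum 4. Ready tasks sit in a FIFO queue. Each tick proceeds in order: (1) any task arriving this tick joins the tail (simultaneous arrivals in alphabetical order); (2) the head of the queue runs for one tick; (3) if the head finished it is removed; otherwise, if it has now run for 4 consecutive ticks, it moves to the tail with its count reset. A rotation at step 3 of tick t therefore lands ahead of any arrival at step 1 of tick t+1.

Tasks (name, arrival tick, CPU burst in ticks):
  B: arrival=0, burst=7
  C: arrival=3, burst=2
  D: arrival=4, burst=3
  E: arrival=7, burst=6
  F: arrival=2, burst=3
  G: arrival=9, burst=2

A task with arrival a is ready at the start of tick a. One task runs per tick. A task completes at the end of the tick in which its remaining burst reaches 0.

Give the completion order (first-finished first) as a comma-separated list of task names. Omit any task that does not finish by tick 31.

completion order = F, C, B, D, G, E

t=0: queue=[B] q_used=0 → run B
t=1: queue=[B] q_used=1 → run B
t=2: queue=[B,F] q_used=2 → run B
t=3: queue=[B,F,C] q_used=3 → run B
t=4: queue=[F,C,B,D] q_used=0 → run F
t=5: queue=[F,C,B,D] q_used=1 → run F
t=6: queue=[F,C,B,D] q_used=2 → run F
t=7: queue=[C,B,D,E] q_used=0 → run C
t=8: queue=[C,B,D,E] q_used=1 → run C
t=9: queue=[B,D,E,G] q_used=0 → run B
t=10: queue=[B,D,E,G] q_used=1 → run B
t=11: queue=[B,D,E,G] q_used=2 → run B
t=12: queue=[D,E,G] q_used=0 → run D
t=13: queue=[D,E,G] q_used=1 → run D
t=14: queue=[D,E,G] q_used=2 → run D
t=15: queue=[E,G] q_used=0 → run E
t=16: queue=[E,G] q_used=1 → run E
t=17: queue=[E,G] q_used=2 → run E
t=18: queue=[E,G] q_used=3 → run E
t=19: queue=[G,E] q_used=0 → run G
t=20: queue=[G,E] q_used=1 → run G
t=21: queue=[E] q_used=0 → run E
t=22: queue=[E] q_used=1 → run E
t=23: (idle)
t=24: (idle)
t=25: (idle)
t=26: (idle)
t=27: (idle)
t=28: (idle)
t=29: (idle)
t=30: (idle)
t=31: (idle)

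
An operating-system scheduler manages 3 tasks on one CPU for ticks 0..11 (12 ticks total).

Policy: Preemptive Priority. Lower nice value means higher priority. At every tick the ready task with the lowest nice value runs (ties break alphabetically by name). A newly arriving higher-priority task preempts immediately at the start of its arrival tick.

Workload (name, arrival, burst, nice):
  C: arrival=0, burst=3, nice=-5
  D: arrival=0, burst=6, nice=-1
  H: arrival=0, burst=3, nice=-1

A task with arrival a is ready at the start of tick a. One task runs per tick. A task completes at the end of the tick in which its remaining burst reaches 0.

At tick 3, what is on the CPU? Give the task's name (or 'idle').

running at tick 3 = D

t=0: ready={C,D,H} → run C
t=1: ready={C,D,H} → run C
t=2: ready={C,D,H} → run C
t=3: ready={D,H} → run D
t=4: ready={D,H} → run D
t=5: ready={D,H} → run D
t=6: ready={D,H} → run D
t=7: ready={D,H} → run D
t=8: ready={D,H} → run D
t=9: ready={H} → run H
t=10: ready={H} → run H
t=11: ready={H} → run H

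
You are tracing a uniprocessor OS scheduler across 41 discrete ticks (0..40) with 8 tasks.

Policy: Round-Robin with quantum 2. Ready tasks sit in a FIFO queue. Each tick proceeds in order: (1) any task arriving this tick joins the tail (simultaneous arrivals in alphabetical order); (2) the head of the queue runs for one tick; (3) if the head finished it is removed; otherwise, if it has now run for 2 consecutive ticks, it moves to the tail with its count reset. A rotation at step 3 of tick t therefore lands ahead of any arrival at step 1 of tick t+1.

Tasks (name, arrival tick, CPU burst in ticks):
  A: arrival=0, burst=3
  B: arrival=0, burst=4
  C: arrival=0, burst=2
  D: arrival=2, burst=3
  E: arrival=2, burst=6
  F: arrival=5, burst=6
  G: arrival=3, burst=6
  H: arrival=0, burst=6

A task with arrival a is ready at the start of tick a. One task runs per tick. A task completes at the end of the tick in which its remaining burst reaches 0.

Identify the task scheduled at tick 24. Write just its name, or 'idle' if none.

t=0: queue=[A,B,C,H] q_used=0 → run A
t=1: queue=[A,B,C,H] q_used=1 → run A
t=2: queue=[B,C,H,A,D,E] q_used=0 → run B
t=3: queue=[B,C,H,A,D,E,G] q_used=1 → run B
t=4: queue=[C,H,A,D,E,G,B] q_used=0 → run C
t=5: queue=[C,H,A,D,E,G,B,F] q_used=1 → run C
t=6: queue=[H,A,D,E,G,B,F] q_used=0 → run H
t=7: queue=[H,A,D,E,G,B,F] q_used=1 → run H
t=8: queue=[A,D,E,G,B,F,H] q_used=0 → run A
t=9: queue=[D,E,G,B,F,H] q_used=0 → run D
t=10: queue=[D,E,G,B,F,H] q_used=1 → run D
t=11: queue=[E,G,B,F,H,D] q_used=0 → run E
t=12: queue=[E,G,B,F,H,D] q_used=1 → run E
t=13: queue=[G,B,F,H,D,E] q_used=0 → run G
t=14: queue=[G,B,F,H,D,E] q_used=1 → run G
t=15: queue=[B,F,H,D,E,G] q_used=0 → run B
t=16: queue=[B,F,H,D,E,G] q_used=1 → run B
t=17: queue=[F,H,D,E,G] q_used=0 → run F
t=18: queue=[F,H,D,E,G] q_used=1 → run F
t=19: queue=[H,D,E,G,F] q_used=0 → run H
t=20: queue=[H,D,E,G,F] q_used=1 → run H
t=21: queue=[D,E,G,F,H] q_used=0 → run D
t=22: queue=[E,G,F,H] q_used=0 → run E
t=23: queue=[E,G,F,H] q_used=1 → run E
t=24: queue=[G,F,H,E] q_used=0 → run G
t=25: queue=[G,F,H,E] q_used=1 → run G
t=26: queue=[F,H,E,G] q_used=0 → run F
t=27: queue=[F,H,E,G] q_used=1 → run F
t=28: queue=[H,E,G,F] q_used=0 → run H
t=29: queue=[H,E,G,F] q_used=1 → run H
t=30: queue=[E,G,F] q_used=0 → run E
t=31: queue=[E,G,F] q_used=1 → run E
t=32: queue=[G,F] q_used=0 → run G
t=33: queue=[G,F] q_used=1 → run G
t=34: queue=[F] q_used=0 → run F
t=35: queue=[F] q_used=1 → run F
t=36: (idle)
t=37: (idle)
t=38: (idle)
t=39: (idle)
t=40: (idle)

running at tick 24 = G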